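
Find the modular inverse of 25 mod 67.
25^(-1) ≡ 59 (mod 67). Verification: 25 × 59 = 1475 ≡ 1 (mod 67)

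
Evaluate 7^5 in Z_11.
5 = 4 + 1 (binary 101). Repeated squaring mod 11: 7^1 ≡ 7; 7^2 ≡ 7² = 49 ≡ 5; 7^4 ≡ 5² = 25 ≡ 3. Multiply: 7^5 = 7^4 × 7^1 ≡ 3 × 7 (mod 11): 3 × 7 = 21 ≡ 10. So 7^5 ≡ 10 (mod 11).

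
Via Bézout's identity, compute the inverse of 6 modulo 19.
Extended GCD: 6(-3) + 19(1) = 1. So 6^(-1) ≡ 16 ≡ 16 (mod 19). Verify: 6 × 16 = 96 ≡ 1 (mod 19)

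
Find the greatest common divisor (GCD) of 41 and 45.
1

Using the Euclidean algorithm:
41 = 0 × 45 + 41
45 = 1 × 41 + 4
41 = 10 × 4 + 1
4 = 4 × 1 + 0

GCD(41, 45) = 1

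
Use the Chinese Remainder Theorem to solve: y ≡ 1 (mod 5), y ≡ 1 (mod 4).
M = 5 × 4 = 20. M₁ = 4, y₁ ≡ 4 (mod 5). M₂ = 5, y₂ ≡ 1 (mod 4). y = 1×4×4 + 1×5×1 ≡ 1 (mod 20)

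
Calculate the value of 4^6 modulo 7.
6 = 4 + 2 (binary 110). Repeated squaring mod 7: 4^1 ≡ 4; 4^2 ≡ 4² = 16 ≡ 2; 4^4 ≡ 2² = 4 ≡ 4. Multiply: 4^6 = 4^4 × 4^2 ≡ 4 × 2 (mod 7): 4 × 2 = 8 ≡ 1. So 4^6 ≡ 1 (mod 7).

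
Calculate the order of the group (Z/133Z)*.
108

Prime factorization: 133 = 7 × 19
Using the formula φ(n) = n × Π(1 - 1/p) for each prime factor p:
φ(133) = 133 × (1 - 1/7) × (1 - 1/19)
φ(133) = 108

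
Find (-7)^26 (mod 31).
Using repeated squaring. (-7) ≡ 24 (mod 31). 26 = 16 + 8 + 2 (binary 11010). Repeated squaring mod 31: 24^1 ≡ 24; 24^2 ≡ 24² = 576 ≡ 18; 24^4 ≡ 18² = 324 ≡ 14; 24^8 ≡ 14² = 196 ≡ 10; 24^16 ≡ 10² = 100 ≡ 7. Multiply: (-7)^26 ≡ 24^16 × 24^8 × 24^2 ≡ 7 × 10 × 18 (mod 31): 7 × 10 = 70 ≡ 8; 8 × 18 = 144 ≡ 20. So (-7)^26 ≡ 20 (mod 31).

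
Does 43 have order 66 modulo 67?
p - 1 = 66 has prime divisors 2, 3, 11. Check 43^(66/q) mod 67 for each: 43^(66/2) = 43^33 ≡ 66, 43^(66/3) = 43^22 ≡ 1, 43^(66/11) = 43^6 ≡ 15 (mod 67). Since 43^22 ≡ 1 (mod 67), the order of 43 divides 22 (in fact the order is 22) ≠ 66, so it is not a primitive root.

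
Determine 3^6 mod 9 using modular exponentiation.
6 = 4 + 2 (binary 110). Repeated squaring mod 9: 3^1 ≡ 3; 3^2 ≡ 3² = 9 ≡ 0; 3^4 ≡ 0² = 0 ≡ 0. Multiply: 3^6 = 3^4 × 3^2 ≡ 0 × 0 (mod 9): 0 × 0 = 0 ≡ 0. So 3^6 ≡ 0 (mod 9).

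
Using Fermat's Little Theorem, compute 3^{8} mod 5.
1

By Fermat's Little Theorem, a^(p-1) ≡ 1 (mod p) for prime p and gcd(a, p) = 1
Here p = 5, so 3^4 ≡ 1 (mod 5)
We can reduce the exponent: 8 mod 4 = 0
So 3^8 ≡ 3^0 (mod 5)
Computing: 3^0 mod 5 = 1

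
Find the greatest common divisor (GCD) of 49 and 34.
1

Using the Euclidean algorithm:
49 = 1 × 34 + 15
34 = 2 × 15 + 4
15 = 3 × 4 + 3
4 = 1 × 3 + 1
3 = 3 × 1 + 0

GCD(49, 34) = 1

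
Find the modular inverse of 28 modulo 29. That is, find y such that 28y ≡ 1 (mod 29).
28

Using Extended Euclidean Algorithm:
gcd(28, 29) = 1
Bezout coefficients: 28 × -1 + 29 × 1 = 1
So 28 × -1 ≡ 1 (mod 29)
The inverse is -1 mod 29 = 28
Verification: 28 × 28 = 784 = 27 × 29 + 1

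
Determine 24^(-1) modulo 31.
24^(-1) ≡ 22 (mod 31). Verification: 24 × 22 = 528 ≡ 1 (mod 31)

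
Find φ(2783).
2420

Prime factorization: 2783 = 11^2 × 23
Using the formula φ(n) = n × Π(1 - 1/p) for each prime factor p:
φ(2783) = 2783 × (1 - 1/11) × (1 - 1/23)
φ(2783) = 2420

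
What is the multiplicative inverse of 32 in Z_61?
32^(-1) ≡ 21 (mod 61). Verification: 32 × 21 = 672 ≡ 1 (mod 61)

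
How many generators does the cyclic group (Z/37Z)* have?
12

The number of primitive roots modulo p is φ(p-1) = φ(36)
φ(36) = 12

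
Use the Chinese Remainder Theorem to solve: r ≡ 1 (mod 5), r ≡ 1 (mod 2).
M = 5 × 2 = 10. M₁ = 2, y₁ ≡ 3 (mod 5). M₂ = 5, y₂ ≡ 1 (mod 2). r = 1×2×3 + 1×5×1 ≡ 1 (mod 10)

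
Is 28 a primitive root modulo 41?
Yes

To verify, check if 28^(40/q) ≢ 1 (mod 41) for each prime divisor q of 40
Divisors of 40 = 40: [1, 2, 4, 5, 8, 10, 20, 40]
  28^(40/2) = 28^20 ≡ 40 (mod 41)
  28^(40/5) = 28^8 ≡ 10 (mod 41)
Conclusion: 28 is a primitive root modulo 41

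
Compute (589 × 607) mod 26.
23

(589 × 607) = 357523
357523 mod 26 = 23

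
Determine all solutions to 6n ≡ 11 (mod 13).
4

Since gcd(6, 13) = 1 divides 11, a solution exists.
Multiply both sides by the inverse of 6 mod 13:
  6^(-1) mod 13 = 11
  x ≡ 11 × 11 ≡ 121 ≡ 4 (mod 13)
Verification: 6 × 4 = 24 = 1 × 13 + 11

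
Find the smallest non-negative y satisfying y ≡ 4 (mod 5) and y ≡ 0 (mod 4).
M = 5 × 4 = 20. M₁ = 4, y₁ ≡ 4 (mod 5). M₂ = 5, y₂ ≡ 1 (mod 4). y = 4×4×4 + 0×5×1 ≡ 4 (mod 20)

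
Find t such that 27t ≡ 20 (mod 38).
12

Since gcd(27, 38) = 1 divides 20, a solution exists.
Multiply both sides by the inverse of 27 mod 38:
  27^(-1) mod 38 = 31
  x ≡ 31 × 20 ≡ 620 ≡ 12 (mod 38)
Verification: 27 × 12 = 324 = 8 × 38 + 20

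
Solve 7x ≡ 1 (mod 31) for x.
7^(-1) ≡ 9 (mod 31). Verification: 7 × 9 = 63 ≡ 1 (mod 31)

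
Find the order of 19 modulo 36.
Powers of 19 mod 36: 19^1≡19, 19^2≡1. Order = 2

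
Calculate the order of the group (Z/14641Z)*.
13310

Prime factorization: 14641 = 11^4
Using the formula φ(n) = n × Π(1 - 1/p) for each prime factor p:
φ(14641) = 14641 × (1 - 1/11)
φ(14641) = 13310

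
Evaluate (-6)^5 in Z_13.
(-6) ≡ 7 (mod 13). 5 = 4 + 1 (binary 101). Repeated squaring mod 13: 7^1 ≡ 7; 7^2 ≡ 7² = 49 ≡ 10; 7^4 ≡ 10² = 100 ≡ 9. Multiply: (-6)^5 ≡ 7^4 × 7^1 ≡ 9 × 7 (mod 13): 9 × 7 = 63 ≡ 11. So (-6)^5 ≡ 11 (mod 13).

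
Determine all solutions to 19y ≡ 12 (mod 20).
8

Since gcd(19, 20) = 1 divides 12, a solution exists.
Multiply both sides by the inverse of 19 mod 20:
  19^(-1) mod 20 = 19
  x ≡ 19 × 12 ≡ 228 ≡ 8 (mod 20)
Verification: 19 × 8 = 152 = 7 × 20 + 12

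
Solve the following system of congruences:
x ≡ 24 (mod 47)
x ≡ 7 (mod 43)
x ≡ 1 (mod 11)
21550

Using the Chinese Remainder Theorem:
M = product of moduli = 22231
For equation 1: M_1 = 473, 473 ≡ 3 (mod 47), inverse of 473 mod 47 is 16 (check: 3 × 16 = 48 ≡ 1 (mod 47))
For equation 2: M_2 = 517, 517 ≡ 1 (mod 43), inverse of 517 mod 43 is 1 (check: 1 × 1 = 1 ≡ 1 (mod 43))
For equation 3: M_3 = 2021, 2021 ≡ 8 (mod 11), inverse of 2021 mod 11 is 7 (check: 8 × 7 = 56 ≡ 1 (mod 11))
Combine: x ≡ Σ r_i×M_i×(M_i⁻¹ mod m_i) = 24×473×16 + 7×517×1 + 1×2021×7 = 181632 + 3619 + 14147 = 199398
199398 mod 22231 = 21550
x ≡ 21550 (mod 22231)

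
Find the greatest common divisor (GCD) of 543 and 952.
1

Using the Euclidean algorithm:
543 = 0 × 952 + 543
952 = 1 × 543 + 409
543 = 1 × 409 + 134
409 = 3 × 134 + 7
134 = 19 × 7 + 1
7 = 7 × 1 + 0

GCD(543, 952) = 1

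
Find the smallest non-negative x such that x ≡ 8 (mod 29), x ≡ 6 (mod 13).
240

Using the Chinese Remainder Theorem:
M = product of moduli = 377
For equation 1: M_1 = 13, 13 ≡ 13 (mod 29), inverse of 13 mod 29 is 9 (check: 13 × 9 = 117 ≡ 1 (mod 29))
For equation 2: M_2 = 29, 29 ≡ 3 (mod 13), inverse of 29 mod 13 is 9 (check: 3 × 9 = 27 ≡ 1 (mod 13))
Combine: x ≡ Σ r_i×M_i×(M_i⁻¹ mod m_i) = 8×13×9 + 6×29×9 = 936 + 1566 = 2502
2502 mod 377 = 240
x ≡ 240 (mod 377)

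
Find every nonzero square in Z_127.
QRs mod 127: {1, 2, 4, 8, 9, 11, 13, 15, 16, 17, 18, 19, 21, 22, 25, 26, 30, 31, 32, 34, 35, 36, 37, 38, 41, 42, 44, 47, 49, 50, 52, 60, 61, 62, 64, 68, 69, 70, 71, 72, 73, 74, 76, 79, 81, 82, 84, 87, 88, 94, 98, 99, 100, 103, 104, 107, 113, 115, 117, 120, 121, 122, 124}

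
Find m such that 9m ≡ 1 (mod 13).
9^(-1) ≡ 3 (mod 13). Verification: 9 × 3 = 27 ≡ 1 (mod 13)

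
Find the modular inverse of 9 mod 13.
9^(-1) ≡ 3 (mod 13). Verification: 9 × 3 = 27 ≡ 1 (mod 13)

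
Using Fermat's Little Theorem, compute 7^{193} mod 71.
63

By Fermat's Little Theorem, a^(p-1) ≡ 1 (mod p) for prime p and gcd(a, p) = 1
Here p = 71, so 7^70 ≡ 1 (mod 71)
We can reduce the exponent: 193 mod 70 = 53
So 7^193 ≡ 7^53 (mod 71)
Computing: 7^53 mod 71 = 63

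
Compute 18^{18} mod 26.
12

Using successive squaring:
Binary expansion of 18: 10010
Powers of 18 mod 26 (each is the square of the previous):
  18^1 ≡ 18 (mod 26)
  18^2 ≡ 18² = 324 ≡ 12 (mod 26)
  18^4 ≡ 12² = 144 ≡ 14 (mod 26)
  18^8 ≡ 14² = 196 ≡ 14 (mod 26)
  18^16 ≡ 14² = 196 ≡ 14 (mod 26)
18 = 16 + 2, so 18^18 = 18^16 × 18^2 ≡ 14 × 12 (mod 26)
Multiplying step by step:
  14 × 12 = 168 ≡ 12 (mod 26)
Result: 18^18 ≡ 12 (mod 26)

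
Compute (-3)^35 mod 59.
Using repeated squaring. (-3) ≡ 56 (mod 59). 35 = 32 + 2 + 1 (binary 100011). Repeated squaring mod 59: 56^1 ≡ 56; 56^2 ≡ 56² = 3136 ≡ 9; 56^4 ≡ 9² = 81 ≡ 22; 56^8 ≡ 22² = 484 ≡ 12; 56^16 ≡ 12² = 144 ≡ 26; 56^32 ≡ 26² = 676 ≡ 27. Multiply: (-3)^35 ≡ 56^32 × 56^2 × 56^1 ≡ 27 × 9 × 56 (mod 59): 27 × 9 = 243 ≡ 7; 7 × 56 = 392 ≡ 38. So (-3)^35 ≡ 38 (mod 59).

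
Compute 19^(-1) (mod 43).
34

Using Extended Euclidean Algorithm:
gcd(19, 43) = 1
Bezout coefficients: 19 × -9 + 43 × 4 = 1
So 19 × -9 ≡ 1 (mod 43)
The inverse is -9 mod 43 = 34
Verification: 19 × 34 = 646 = 15 × 43 + 1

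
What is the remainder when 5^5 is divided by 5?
5 ≡ 0 (mod 5). 5 = 4 + 1 (binary 101). Repeated squaring mod 5: 0^1 ≡ 0; 0^2 ≡ 0² = 0 ≡ 0; 0^4 ≡ 0² = 0 ≡ 0. Multiply: 5^5 ≡ 0^4 × 0^1 ≡ 0 × 0 (mod 5): 0 × 0 = 0 ≡ 0. So 5^5 ≡ 0 (mod 5).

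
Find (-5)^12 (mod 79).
Using repeated squaring. (-5) ≡ 74 (mod 79). 12 = 8 + 4 (binary 1100). Repeated squaring mod 79: 74^1 ≡ 74; 74^2 ≡ 74² = 5476 ≡ 25; 74^4 ≡ 25² = 625 ≡ 72; 74^8 ≡ 72² = 5184 ≡ 49. Multiply: (-5)^12 ≡ 74^8 × 74^4 ≡ 49 × 72 (mod 79): 49 × 72 = 3528 ≡ 52. So (-5)^12 ≡ 52 (mod 79).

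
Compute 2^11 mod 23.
Using repeated squaring. 11 = 8 + 2 + 1 (binary 1011). Repeated squaring mod 23: 2^1 ≡ 2; 2^2 ≡ 2² = 4 ≡ 4; 2^4 ≡ 4² = 16 ≡ 16; 2^8 ≡ 16² = 256 ≡ 3. Multiply: 2^11 = 2^8 × 2^2 × 2^1 ≡ 3 × 4 × 2 (mod 23): 3 × 4 = 12 ≡ 12; 12 × 2 = 24 ≡ 1. So 2^11 ≡ 1 (mod 23).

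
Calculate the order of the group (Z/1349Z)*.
1260

Prime factorization: 1349 = 19 × 71
Using the formula φ(n) = n × Π(1 - 1/p) for each prime factor p:
φ(1349) = 1349 × (1 - 1/19) × (1 - 1/71)
φ(1349) = 1260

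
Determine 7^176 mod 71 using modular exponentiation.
Using Fermat: 7^{70} ≡ 1 (mod 71). 176 ≡ 36 (mod 70). So 7^{176} ≡ 7^{36} ≡ 64 (mod 71)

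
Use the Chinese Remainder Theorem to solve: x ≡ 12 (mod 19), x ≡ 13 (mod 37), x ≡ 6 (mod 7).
2862

Using the Chinese Remainder Theorem:
M = product of moduli = 4921
For equation 1: M_1 = 259, 259 ≡ 12 (mod 19), inverse of 259 mod 19 is 8 (check: 12 × 8 = 96 ≡ 1 (mod 19))
For equation 2: M_2 = 133, 133 ≡ 22 (mod 37), inverse of 133 mod 37 is 32 (check: 22 × 32 = 704 ≡ 1 (mod 37))
For equation 3: M_3 = 703, 703 ≡ 3 (mod 7), inverse of 703 mod 7 is 5 (check: 3 × 5 = 15 ≡ 1 (mod 7))
Combine: x ≡ Σ r_i×M_i×(M_i⁻¹ mod m_i) = 12×259×8 + 13×133×32 + 6×703×5 = 24864 + 55328 + 21090 = 101282
101282 mod 4921 = 2862
x ≡ 2862 (mod 4921)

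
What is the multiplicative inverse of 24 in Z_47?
24^(-1) ≡ 2 (mod 47). Verification: 24 × 2 = 48 ≡ 1 (mod 47)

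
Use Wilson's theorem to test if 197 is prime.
(196)! mod 197 = 196. Since 196 ≡ -1 (mod 197), 197 is prime.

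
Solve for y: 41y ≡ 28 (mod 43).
29

Since gcd(41, 43) = 1 divides 28, a solution exists.
Multiply both sides by the inverse of 41 mod 43:
  41^(-1) mod 43 = 21
  x ≡ 21 × 28 ≡ 588 ≡ 29 (mod 43)
Verification: 41 × 29 = 1189 = 27 × 43 + 28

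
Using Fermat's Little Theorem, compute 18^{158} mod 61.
36

By Fermat's Little Theorem, a^(p-1) ≡ 1 (mod p) for prime p and gcd(a, p) = 1
Here p = 61, so 18^60 ≡ 1 (mod 61)
We can reduce the exponent: 158 mod 60 = 38
So 18^158 ≡ 18^38 (mod 61)
Computing: 18^38 mod 61 = 36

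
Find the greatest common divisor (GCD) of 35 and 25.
5

Using the Euclidean algorithm:
35 = 1 × 25 + 10
25 = 2 × 10 + 5
10 = 2 × 5 + 0

GCD(35, 25) = 5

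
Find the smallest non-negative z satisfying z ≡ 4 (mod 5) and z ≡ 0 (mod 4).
M = 5 × 4 = 20. M₁ = 4, y₁ ≡ 4 (mod 5). M₂ = 5, y₂ ≡ 1 (mod 4). z = 4×4×4 + 0×5×1 ≡ 4 (mod 20)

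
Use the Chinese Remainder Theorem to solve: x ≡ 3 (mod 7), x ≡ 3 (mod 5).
3

Using the Chinese Remainder Theorem:
M = product of moduli = 35
For equation 1: M_1 = 5, 5 ≡ 5 (mod 7), inverse of 5 mod 7 is 3 (check: 5 × 3 = 15 ≡ 1 (mod 7))
For equation 2: M_2 = 7, 7 ≡ 2 (mod 5), inverse of 7 mod 5 is 3 (check: 2 × 3 = 6 ≡ 1 (mod 5))
Combine: x ≡ Σ r_i×M_i×(M_i⁻¹ mod m_i) = 3×5×3 + 3×7×3 = 45 + 63 = 108
108 mod 35 = 3
x ≡ 3 (mod 35)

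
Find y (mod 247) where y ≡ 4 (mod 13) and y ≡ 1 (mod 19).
M = 13 × 19 = 247. M₁ = 19, y₁ ≡ 11 (mod 13). M₂ = 13, y₂ ≡ 3 (mod 19). y = 4×19×11 + 1×13×3 ≡ 134 (mod 247)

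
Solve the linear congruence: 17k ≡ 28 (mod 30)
14

Since gcd(17, 30) = 1 divides 28, a solution exists.
Multiply both sides by the inverse of 17 mod 30:
  17^(-1) mod 30 = 23
  x ≡ 23 × 28 ≡ 644 ≡ 14 (mod 30)
Verification: 17 × 14 = 238 = 7 × 30 + 28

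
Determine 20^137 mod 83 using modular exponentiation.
Using Fermat: 20^{82} ≡ 1 (mod 83). 137 ≡ 55 (mod 82). So 20^{137} ≡ 20^{55} ≡ 57 (mod 83)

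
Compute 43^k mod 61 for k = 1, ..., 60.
g^1, g^2, ..., g^{60} mod 61: {43, 19, 24, 56, 29, 27, 2, 25, 38, 48, 51, 58, 54, 4, 50, 15, 35, 41, 55, 47, 8, 39, 30, 9, 21, 49, 33, 16, 17, 60, 18, 42, 37, 5, 32, 34, 59, 36, 23, 13, 10, 3, 7, 57, 11, 46, 26, 20, 6, 14, 53, 22, 31, 52, 40, 12, 28, 45, 44, 1}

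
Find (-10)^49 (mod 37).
Using Fermat: (-10)^{36} ≡ 1 (mod 37). 49 ≡ 13 (mod 36). So (-10)^{49} ≡ (-10)^{13} ≡ 27 (mod 37)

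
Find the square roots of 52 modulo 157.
The square roots of 52 mod 157 are 113 and 44. Verify: 113² = 12769 ≡ 52 (mod 157)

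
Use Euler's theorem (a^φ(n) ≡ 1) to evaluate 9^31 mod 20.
By Euler: 9^{8} ≡ 1 (mod 20) since gcd(9, 20) = 1. 31 = 3×8 + 7. So 9^{31} ≡ 9^{7} ≡ 9 (mod 20)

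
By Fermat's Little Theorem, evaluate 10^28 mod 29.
By Fermat's Little Theorem, 10^{28} ≡ 1 (mod 29) since 29 is prime and gcd(10, 29) = 1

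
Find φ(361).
342

Prime factorization: 361 = 19^2
Using the formula φ(n) = n × Π(1 - 1/p) for each prime factor p:
φ(361) = 361 × (1 - 1/19)
φ(361) = 342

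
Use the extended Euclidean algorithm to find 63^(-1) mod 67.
Extended GCD: 63(-17) + 67(16) = 1. So 63^(-1) ≡ 50 ≡ 50 (mod 67). Verify: 63 × 50 = 3150 ≡ 1 (mod 67)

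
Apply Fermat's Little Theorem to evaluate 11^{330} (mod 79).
21

By Fermat's Little Theorem, a^(p-1) ≡ 1 (mod p) for prime p and gcd(a, p) = 1
Here p = 79, so 11^78 ≡ 1 (mod 79)
We can reduce the exponent: 330 mod 78 = 18
So 11^330 ≡ 11^18 (mod 79)
Computing: 11^18 mod 79 = 21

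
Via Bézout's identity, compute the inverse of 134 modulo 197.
Extended GCD: 134(25) + 197(-17) = 1. So 134^(-1) ≡ 25 ≡ 25 (mod 197). Verify: 134 × 25 = 3350 ≡ 1 (mod 197)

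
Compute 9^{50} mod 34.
13

Using successive squaring:
Binary expansion of 50: 110010
Powers of 9 mod 34 (each is the square of the previous):
  9^1 ≡ 9 (mod 34)
  9^2 ≡ 9² = 81 ≡ 13 (mod 34)
  9^4 ≡ 13² = 169 ≡ 33 (mod 34)
  9^8 ≡ 33² = 1089 ≡ 1 (mod 34)
  9^16 ≡ 1² = 1 ≡ 1 (mod 34)
  9^32 ≡ 1² = 1 ≡ 1 (mod 34)
50 = 32 + 16 + 2, so 9^50 = 9^32 × 9^16 × 9^2 ≡ 1 × 1 × 13 (mod 34)
Multiplying step by step:
  1 × 1 = 1 ≡ 1 (mod 34)
  1 × 13 = 13 ≡ 13 (mod 34)
Result: 9^50 ≡ 13 (mod 34)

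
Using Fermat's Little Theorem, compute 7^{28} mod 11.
9

By Fermat's Little Theorem, a^(p-1) ≡ 1 (mod p) for prime p and gcd(a, p) = 1
Here p = 11, so 7^10 ≡ 1 (mod 11)
We can reduce the exponent: 28 mod 10 = 8
So 7^28 ≡ 7^8 (mod 11)
Computing: 7^8 mod 11 = 9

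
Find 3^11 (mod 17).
Using repeated squaring. 11 = 8 + 2 + 1 (binary 1011). Repeated squaring mod 17: 3^1 ≡ 3; 3^2 ≡ 3² = 9 ≡ 9; 3^4 ≡ 9² = 81 ≡ 13; 3^8 ≡ 13² = 169 ≡ 16. Multiply: 3^11 = 3^8 × 3^2 × 3^1 ≡ 16 × 9 × 3 (mod 17): 16 × 9 = 144 ≡ 8; 8 × 3 = 24 ≡ 7. So 3^11 ≡ 7 (mod 17).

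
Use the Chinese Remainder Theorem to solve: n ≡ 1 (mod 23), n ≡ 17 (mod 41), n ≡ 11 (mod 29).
14859

Using the Chinese Remainder Theorem:
M = product of moduli = 27347
For equation 1: M_1 = 1189, 1189 ≡ 16 (mod 23), inverse of 1189 mod 23 is 13 (check: 16 × 13 = 208 ≡ 1 (mod 23))
For equation 2: M_2 = 667, 667 ≡ 11 (mod 41), inverse of 667 mod 41 is 15 (check: 11 × 15 = 165 ≡ 1 (mod 41))
For equation 3: M_3 = 943, 943 ≡ 15 (mod 29), inverse of 943 mod 29 is 2 (check: 15 × 2 = 30 ≡ 1 (mod 29))
Combine: n ≡ Σ r_i×M_i×(M_i⁻¹ mod m_i) = 1×1189×13 + 17×667×15 + 11×943×2 = 15457 + 170085 + 20746 = 206288
206288 mod 27347 = 14859
n ≡ 14859 (mod 27347)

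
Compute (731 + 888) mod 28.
23

(731 + 888) = 1619
1619 mod 28 = 23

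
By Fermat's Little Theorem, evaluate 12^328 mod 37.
By Fermat: 12^{36} ≡ 1 (mod 37). 328 ≡ 4 (mod 36). So 12^{328} ≡ 12^{4} ≡ 16 (mod 37)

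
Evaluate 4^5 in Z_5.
5 = 4 + 1 (binary 101). Repeated squaring mod 5: 4^1 ≡ 4; 4^2 ≡ 4² = 16 ≡ 1; 4^4 ≡ 1² = 1 ≡ 1. Multiply: 4^5 = 4^4 × 4^1 ≡ 1 × 4 (mod 5): 1 × 4 = 4 ≡ 4. So 4^5 ≡ 4 (mod 5).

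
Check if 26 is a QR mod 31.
By Euler's criterion: 26^{15} ≡ 30 (mod 31). Since this equals -1 (≡ 30), 26 is not a QR.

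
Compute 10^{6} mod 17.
9

Using successive squaring:
Binary expansion of 6: 110
Powers of 10 mod 17 (each is the square of the previous):
  10^1 ≡ 10 (mod 17)
  10^2 ≡ 10² = 100 ≡ 15 (mod 17)
  10^4 ≡ 15² = 225 ≡ 4 (mod 17)
6 = 4 + 2, so 10^6 = 10^4 × 10^2 ≡ 4 × 15 (mod 17)
Multiplying step by step:
  4 × 15 = 60 ≡ 9 (mod 17)
Result: 10^6 ≡ 9 (mod 17)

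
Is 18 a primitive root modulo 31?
p - 1 = 30 has prime divisors 2, 3, 5. Check 18^(30/q) mod 31 for each: 18^(30/2) = 18^15 ≡ 1, 18^(30/3) = 18^10 ≡ 5, 18^(30/5) = 18^6 ≡ 16 (mod 31). Since 18^15 ≡ 1 (mod 31), the order of 18 divides 15 (in fact the order is 15) ≠ 30, so it is not a primitive root.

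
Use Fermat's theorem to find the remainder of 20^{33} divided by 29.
24

By Fermat's Little Theorem, a^(p-1) ≡ 1 (mod p) for prime p and gcd(a, p) = 1
Here p = 29, so 20^28 ≡ 1 (mod 29)
We can reduce the exponent: 33 mod 28 = 5
So 20^33 ≡ 20^5 (mod 29)
Computing: 20^5 mod 29 = 24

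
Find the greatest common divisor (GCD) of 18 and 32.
2

Using the Euclidean algorithm:
18 = 0 × 32 + 18
32 = 1 × 18 + 14
18 = 1 × 14 + 4
14 = 3 × 4 + 2
4 = 2 × 2 + 0

GCD(18, 32) = 2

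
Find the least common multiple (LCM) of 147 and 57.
2793

First find GCD(147, 57) using the Euclidean algorithm:
147 = 2 × 57 + 33
57 = 1 × 33 + 24
33 = 1 × 24 + 9
24 = 2 × 9 + 6
9 = 1 × 6 + 3
6 = 2 × 3 + 0
GCD(147, 57) = 3

LCM formula: LCM(a, b) = (a × b) / GCD(a, b)
LCM(147, 57) = (147 × 57) / 3
LCM(147, 57) = 8379 / 3
LCM(147, 57) = 2793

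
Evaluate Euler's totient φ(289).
272

Prime factorization: 289 = 17^2
Using the formula φ(n) = n × Π(1 - 1/p) for each prime factor p:
φ(289) = 289 × (1 - 1/17)
φ(289) = 272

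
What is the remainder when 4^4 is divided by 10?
4 = 4 (binary 100). Repeated squaring mod 10: 4^1 ≡ 4; 4^2 ≡ 4² = 16 ≡ 6; 4^4 ≡ 6² = 36 ≡ 6. So 4^4 ≡ 6 (mod 10).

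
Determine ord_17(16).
Powers of 16 mod 17: 16^1≡16, 16^2≡1. Order = 2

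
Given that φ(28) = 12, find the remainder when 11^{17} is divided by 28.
By Euler: 11^{12} ≡ 1 (mod 28) since gcd(11, 28) = 1. 17 = 1×12 + 5. So 11^{17} ≡ 11^{5} ≡ 23 (mod 28)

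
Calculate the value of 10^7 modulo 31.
7 = 4 + 2 + 1 (binary 111). Repeated squaring mod 31: 10^1 ≡ 10; 10^2 ≡ 10² = 100 ≡ 7; 10^4 ≡ 7² = 49 ≡ 18. Multiply: 10^7 = 10^4 × 10^2 × 10^1 ≡ 18 × 7 × 10 (mod 31): 18 × 7 = 126 ≡ 2; 2 × 10 = 20 ≡ 20. So 10^7 ≡ 20 (mod 31).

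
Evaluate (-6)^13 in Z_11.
Using Fermat: (-6)^{10} ≡ 1 (mod 11). 13 ≡ 3 (mod 10). So (-6)^{13} ≡ (-6)^{3} ≡ 4 (mod 11)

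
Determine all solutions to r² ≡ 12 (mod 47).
The square roots of 12 mod 47 are 24 and 23. Verify: 24² = 576 ≡ 12 (mod 47)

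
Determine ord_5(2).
Powers of 2 mod 5: 2^1≡2, 2^2≡4, 2^3≡3, 2^4≡1. Order = 4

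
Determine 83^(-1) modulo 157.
83^(-1) ≡ 70 (mod 157). Verification: 83 × 70 = 5810 ≡ 1 (mod 157)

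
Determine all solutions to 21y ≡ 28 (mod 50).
18

Since gcd(21, 50) = 1 divides 28, a solution exists.
Multiply both sides by the inverse of 21 mod 50:
  21^(-1) mod 50 = 31
  x ≡ 31 × 28 ≡ 868 ≡ 18 (mod 50)
Verification: 21 × 18 = 378 = 7 × 50 + 28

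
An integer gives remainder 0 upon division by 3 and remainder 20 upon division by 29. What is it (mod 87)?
M = 3 × 29 = 87. M₁ = 29, y₁ ≡ 2 (mod 3). M₂ = 3, y₂ ≡ 10 (mod 29). y = 0×29×2 + 20×3×10 ≡ 78 (mod 87). The smallest positive such number is 78.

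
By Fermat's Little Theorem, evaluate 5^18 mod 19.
By Fermat's Little Theorem, 5^{18} ≡ 1 (mod 19) since 19 is prime and gcd(5, 19) = 1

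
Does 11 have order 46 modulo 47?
p - 1 = 46 has prime divisors 2, 23. Check 11^(46/q) mod 47 for each: 11^(46/2) = 11^23 ≡ 46, 11^(46/23) = 11^2 ≡ 27 (mod 47). None of these is 1, so 11 has order 46 = φ(47), so it is a primitive root mod 47.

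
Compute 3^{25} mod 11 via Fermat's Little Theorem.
1

By Fermat's Little Theorem, a^(p-1) ≡ 1 (mod p) for prime p and gcd(a, p) = 1
Here p = 11, so 3^10 ≡ 1 (mod 11)
We can reduce the exponent: 25 mod 10 = 5
So 3^25 ≡ 3^5 (mod 11)
Computing: 3^5 mod 11 = 1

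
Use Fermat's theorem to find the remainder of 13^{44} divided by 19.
16

By Fermat's Little Theorem, a^(p-1) ≡ 1 (mod p) for prime p and gcd(a, p) = 1
Here p = 19, so 13^18 ≡ 1 (mod 19)
We can reduce the exponent: 44 mod 18 = 8
So 13^44 ≡ 13^8 (mod 19)
Computing: 13^8 mod 19 = 16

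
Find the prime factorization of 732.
2^2 × 3 × 61

Divide by primes starting from smallest:
732 ÷ 2 = 366
366 ÷ 2 = 183
183 ÷ 3 = 61
61 ÷ 61 = 1

732 = 2^2 × 3 × 61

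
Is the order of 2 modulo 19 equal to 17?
No, the actual order is 18, not 17.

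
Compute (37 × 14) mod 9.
5

(37 × 14) = 518
518 mod 9 = 5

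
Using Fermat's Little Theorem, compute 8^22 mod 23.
By Fermat's Little Theorem, 8^{22} ≡ 1 (mod 23) since 23 is prime and gcd(8, 23) = 1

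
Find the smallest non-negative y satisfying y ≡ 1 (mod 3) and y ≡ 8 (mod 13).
M = 3 × 13 = 39. M₁ = 13, y₁ ≡ 1 (mod 3). M₂ = 3, y₂ ≡ 9 (mod 13). y = 1×13×1 + 8×3×9 ≡ 34 (mod 39)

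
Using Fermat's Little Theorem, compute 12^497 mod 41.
By Fermat: 12^{40} ≡ 1 (mod 41). 497 ≡ 17 (mod 40). So 12^{497} ≡ 12^{17} ≡ 34 (mod 41)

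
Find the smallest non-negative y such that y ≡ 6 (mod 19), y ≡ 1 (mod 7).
120

Using the Chinese Remainder Theorem:
M = product of moduli = 133
For equation 1: M_1 = 7, 7 ≡ 7 (mod 19), inverse of 7 mod 19 is 11 (check: 7 × 11 = 77 ≡ 1 (mod 19))
For equation 2: M_2 = 19, 19 ≡ 5 (mod 7), inverse of 19 mod 7 is 3 (check: 5 × 3 = 15 ≡ 1 (mod 7))
Combine: y ≡ Σ r_i×M_i×(M_i⁻¹ mod m_i) = 6×7×11 + 1×19×3 = 462 + 57 = 519
519 mod 133 = 120
y ≡ 120 (mod 133)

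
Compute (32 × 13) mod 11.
9

(32 × 13) = 416
416 mod 11 = 9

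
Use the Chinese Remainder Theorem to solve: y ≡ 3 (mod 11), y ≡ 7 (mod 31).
69

Using the Chinese Remainder Theorem:
M = product of moduli = 341
For equation 1: M_1 = 31, 31 ≡ 9 (mod 11), inverse of 31 mod 11 is 5 (check: 9 × 5 = 45 ≡ 1 (mod 11))
For equation 2: M_2 = 11, 11 ≡ 11 (mod 31), inverse of 11 mod 31 is 17 (check: 11 × 17 = 187 ≡ 1 (mod 31))
Combine: y ≡ Σ r_i×M_i×(M_i⁻¹ mod m_i) = 3×31×5 + 7×11×17 = 465 + 1309 = 1774
1774 mod 341 = 69
y ≡ 69 (mod 341)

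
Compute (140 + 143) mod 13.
10

(140 + 143) = 283
283 mod 13 = 10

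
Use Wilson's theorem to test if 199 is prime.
(198)! mod 199 = 198. Since 198 ≡ -1 (mod 199), 199 is prime.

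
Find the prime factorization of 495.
3^2 × 5 × 11

Divide by primes starting from smallest:
495 ÷ 3 = 165
165 ÷ 3 = 55
55 ÷ 5 = 11
11 ÷ 11 = 1

495 = 3^2 × 5 × 11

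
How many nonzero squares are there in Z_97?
For prime 97, there are (p-1)/2 = (97-1)/2 = 48 quadratic residues (excluding 0).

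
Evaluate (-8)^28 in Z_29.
Using Fermat: (-8)^{28} ≡ 1 (mod 29). 28 ≡ 0 (mod 28). So (-8)^{28} ≡ (-8)^{0} ≡ 1 (mod 29)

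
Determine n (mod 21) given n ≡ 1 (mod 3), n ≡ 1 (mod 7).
1

Using the Chinese Remainder Theorem:
M = product of moduli = 21
For equation 1: M_1 = 7, 7 ≡ 1 (mod 3), inverse of 7 mod 3 is 1 (check: 1 × 1 = 1 ≡ 1 (mod 3))
For equation 2: M_2 = 3, 3 ≡ 3 (mod 7), inverse of 3 mod 7 is 5 (check: 3 × 5 = 15 ≡ 1 (mod 7))
Combine: n ≡ Σ r_i×M_i×(M_i⁻¹ mod m_i) = 1×7×1 + 1×3×5 = 7 + 15 = 22
22 mod 21 = 1
n ≡ 1 (mod 21)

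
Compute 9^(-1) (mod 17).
9^(-1) ≡ 2 (mod 17). Verification: 9 × 2 = 18 ≡ 1 (mod 17)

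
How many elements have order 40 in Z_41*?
Number of primitive roots mod 41 = φ(40) = 16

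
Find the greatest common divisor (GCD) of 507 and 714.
3

Using the Euclidean algorithm:
507 = 0 × 714 + 507
714 = 1 × 507 + 207
507 = 2 × 207 + 93
207 = 2 × 93 + 21
93 = 4 × 21 + 9
21 = 2 × 9 + 3
9 = 3 × 3 + 0

GCD(507, 714) = 3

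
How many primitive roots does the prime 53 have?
Number of primitive roots mod 53 = φ(52) = 24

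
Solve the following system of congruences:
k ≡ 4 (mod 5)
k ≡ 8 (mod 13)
34

Using the Chinese Remainder Theorem:
M = product of moduli = 65
For equation 1: M_1 = 13, 13 ≡ 3 (mod 5), inverse of 13 mod 5 is 2 (check: 3 × 2 = 6 ≡ 1 (mod 5))
For equation 2: M_2 = 5, 5 ≡ 5 (mod 13), inverse of 5 mod 13 is 8 (check: 5 × 8 = 40 ≡ 1 (mod 13))
Combine: k ≡ Σ r_i×M_i×(M_i⁻¹ mod m_i) = 4×13×2 + 8×5×8 = 104 + 320 = 424
424 mod 65 = 34
k ≡ 34 (mod 65)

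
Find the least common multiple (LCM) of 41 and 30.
1230

First find GCD(41, 30) using the Euclidean algorithm:
41 = 1 × 30 + 11
30 = 2 × 11 + 8
11 = 1 × 8 + 3
8 = 2 × 3 + 2
3 = 1 × 2 + 1
2 = 2 × 1 + 0
GCD(41, 30) = 1

LCM formula: LCM(a, b) = (a × b) / GCD(a, b)
LCM(41, 30) = (41 × 30) / 1
LCM(41, 30) = 1230 / 1
LCM(41, 30) = 1230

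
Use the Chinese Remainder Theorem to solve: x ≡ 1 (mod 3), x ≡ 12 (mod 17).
M = 3 × 17 = 51. M₁ = 17, y₁ ≡ 2 (mod 3). M₂ = 3, y₂ ≡ 6 (mod 17). x = 1×17×2 + 12×3×6 ≡ 46 (mod 51)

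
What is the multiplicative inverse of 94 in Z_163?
94^(-1) ≡ 137 (mod 163). Verification: 94 × 137 = 12878 ≡ 1 (mod 163)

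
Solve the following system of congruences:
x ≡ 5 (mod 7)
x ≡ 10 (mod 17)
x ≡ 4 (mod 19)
61

Using the Chinese Remainder Theorem:
M = product of moduli = 2261
For equation 1: M_1 = 323, 323 ≡ 1 (mod 7), inverse of 323 mod 7 is 1 (check: 1 × 1 = 1 ≡ 1 (mod 7))
For equation 2: M_2 = 133, 133 ≡ 14 (mod 17), inverse of 133 mod 17 is 11 (check: 14 × 11 = 154 ≡ 1 (mod 17))
For equation 3: M_3 = 119, 119 ≡ 5 (mod 19), inverse of 119 mod 19 is 4 (check: 5 × 4 = 20 ≡ 1 (mod 19))
Combine: x ≡ Σ r_i×M_i×(M_i⁻¹ mod m_i) = 5×323×1 + 10×133×11 + 4×119×4 = 1615 + 14630 + 1904 = 18149
18149 mod 2261 = 61
x ≡ 61 (mod 2261)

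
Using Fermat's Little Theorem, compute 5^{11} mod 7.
3

By Fermat's Little Theorem, a^(p-1) ≡ 1 (mod p) for prime p and gcd(a, p) = 1
Here p = 7, so 5^6 ≡ 1 (mod 7)
We can reduce the exponent: 11 mod 6 = 5
So 5^11 ≡ 5^5 (mod 7)
Computing: 5^5 mod 7 = 3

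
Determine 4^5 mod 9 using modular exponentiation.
5 = 4 + 1 (binary 101). Repeated squaring mod 9: 4^1 ≡ 4; 4^2 ≡ 4² = 16 ≡ 7; 4^4 ≡ 7² = 49 ≡ 4. Multiply: 4^5 = 4^4 × 4^1 ≡ 4 × 4 (mod 9): 4 × 4 = 16 ≡ 7. So 4^5 ≡ 7 (mod 9).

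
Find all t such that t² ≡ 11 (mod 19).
The square roots of 11 mod 19 are 7 and 12. Verify: 7² = 49 ≡ 11 (mod 19)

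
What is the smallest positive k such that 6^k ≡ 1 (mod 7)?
Powers of 6 mod 7: 6^1≡6, 6^2≡1. Order = 2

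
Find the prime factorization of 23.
23

Divide by primes starting from smallest:
23 ÷ 23 = 1

23 = 23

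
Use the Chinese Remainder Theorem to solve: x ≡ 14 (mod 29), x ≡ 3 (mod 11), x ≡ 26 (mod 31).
7032

Using the Chinese Remainder Theorem:
M = product of moduli = 9889
For equation 1: M_1 = 341, 341 ≡ 22 (mod 29), inverse of 341 mod 29 is 4 (check: 22 × 4 = 88 ≡ 1 (mod 29))
For equation 2: M_2 = 899, 899 ≡ 8 (mod 11), inverse of 899 mod 11 is 7 (check: 8 × 7 = 56 ≡ 1 (mod 11))
For equation 3: M_3 = 319, 319 ≡ 9 (mod 31), inverse of 319 mod 31 is 7 (check: 9 × 7 = 63 ≡ 1 (mod 31))
Combine: x ≡ Σ r_i×M_i×(M_i⁻¹ mod m_i) = 14×341×4 + 3×899×7 + 26×319×7 = 19096 + 18879 + 58058 = 96033
96033 mod 9889 = 7032
x ≡ 7032 (mod 9889)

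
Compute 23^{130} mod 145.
49

Using successive squaring:
Binary expansion of 130: 10000010
Powers of 23 mod 145 (each is the square of the previous):
  23^1 ≡ 23 (mod 145)
  23^2 ≡ 23² = 529 ≡ 94 (mod 145)
  23^4 ≡ 94² = 8836 ≡ 136 (mod 145)
  23^8 ≡ 136² = 18496 ≡ 81 (mod 145)
  23^16 ≡ 81² = 6561 ≡ 36 (mod 145)
  23^32 ≡ 36² = 1296 ≡ 136 (mod 145)
  23^64 ≡ 136² = 18496 ≡ 81 (mod 145)
  23^128 ≡ 81² = 6561 ≡ 36 (mod 145)
130 = 128 + 2, so 23^130 = 23^128 × 23^2 ≡ 36 × 94 (mod 145)
Multiplying step by step:
  36 × 94 = 3384 ≡ 49 (mod 145)
Result: 23^130 ≡ 49 (mod 145)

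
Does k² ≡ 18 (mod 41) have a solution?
By Euler's criterion: 18^{20} ≡ 1 (mod 41). Since this equals 1, 18 is a QR.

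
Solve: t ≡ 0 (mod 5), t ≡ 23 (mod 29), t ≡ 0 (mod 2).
M = 5 × 29 × 2 = 290. M₁ = 58, y₁ ≡ 2 (mod 5). M₂ = 10, y₂ ≡ 3 (mod 29). M₃ = 145, y₃ ≡ 1 (mod 2). t = 0×58×2 + 23×10×3 + 0×145×1 ≡ 110 (mod 290)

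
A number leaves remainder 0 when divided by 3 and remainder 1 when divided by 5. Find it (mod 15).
M = 3 × 5 = 15. M₁ = 5, y₁ ≡ 2 (mod 3). M₂ = 3, y₂ ≡ 2 (mod 5). z = 0×5×2 + 1×3×2 ≡ 6 (mod 15)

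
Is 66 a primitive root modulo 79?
Yes

To verify, check if 66^(78/q) ≢ 1 (mod 79) for each prime divisor q of 78
Divisors of 78 = 78: [1, 2, 3, 6, 13, 26, 39, 78]
  66^(78/2) = 66^39 ≡ 78 (mod 79)
  66^(78/3) = 66^26 ≡ 23 (mod 79)
  66^(78/13) = 66^6 ≡ 67 (mod 79)
Conclusion: 66 is a primitive root modulo 79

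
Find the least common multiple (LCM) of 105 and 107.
11235

First find GCD(105, 107) using the Euclidean algorithm:
105 = 0 × 107 + 105
107 = 1 × 105 + 2
105 = 52 × 2 + 1
2 = 2 × 1 + 0
GCD(105, 107) = 1

LCM formula: LCM(a, b) = (a × b) / GCD(a, b)
LCM(105, 107) = (105 × 107) / 1
LCM(105, 107) = 11235 / 1
LCM(105, 107) = 11235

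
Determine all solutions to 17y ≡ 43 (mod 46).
35

Since gcd(17, 46) = 1 divides 43, a solution exists.
Multiply both sides by the inverse of 17 mod 46:
  17^(-1) mod 46 = 19
  x ≡ 19 × 43 ≡ 817 ≡ 35 (mod 46)
Verification: 17 × 35 = 595 = 12 × 46 + 43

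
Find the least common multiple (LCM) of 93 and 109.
10137

First find GCD(93, 109) using the Euclidean algorithm:
93 = 0 × 109 + 93
109 = 1 × 93 + 16
93 = 5 × 16 + 13
16 = 1 × 13 + 3
13 = 4 × 3 + 1
3 = 3 × 1 + 0
GCD(93, 109) = 1

LCM formula: LCM(a, b) = (a × b) / GCD(a, b)
LCM(93, 109) = (93 × 109) / 1
LCM(93, 109) = 10137 / 1
LCM(93, 109) = 10137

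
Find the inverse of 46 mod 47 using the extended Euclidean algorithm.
Extended GCD: 46(-1) + 47(1) = 1. So 46^(-1) ≡ 46 ≡ 46 (mod 47). Verify: 46 × 46 = 2116 ≡ 1 (mod 47)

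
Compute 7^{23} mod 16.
7

Using successive squaring:
Binary expansion of 23: 10111
Powers of 7 mod 16 (each is the square of the previous):
  7^1 ≡ 7 (mod 16)
  7^2 ≡ 7² = 49 ≡ 1 (mod 16)
  7^4 ≡ 1² = 1 ≡ 1 (mod 16)
  7^8 ≡ 1² = 1 ≡ 1 (mod 16)
  7^16 ≡ 1² = 1 ≡ 1 (mod 16)
23 = 16 + 4 + 2 + 1, so 7^23 = 7^16 × 7^4 × 7^2 × 7^1 ≡ 1 × 1 × 1 × 7 (mod 16)
Multiplying step by step:
  1 × 1 = 1 ≡ 1 (mod 16)
  1 × 1 = 1 ≡ 1 (mod 16)
  1 × 7 = 7 ≡ 7 (mod 16)
Result: 7^23 ≡ 7 (mod 16)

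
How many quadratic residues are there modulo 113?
For prime 113, there are (p-1)/2 = (113-1)/2 = 56 quadratic residues (excluding 0).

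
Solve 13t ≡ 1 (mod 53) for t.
49

Using Extended Euclidean Algorithm:
gcd(13, 53) = 1
Bezout coefficients: 13 × -4 + 53 × 1 = 1
So 13 × -4 ≡ 1 (mod 53)
The inverse is -4 mod 53 = 49
Verification: 13 × 49 = 637 = 12 × 53 + 1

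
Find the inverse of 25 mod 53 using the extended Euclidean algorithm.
Extended GCD: 25(17) + 53(-8) = 1. So 25^(-1) ≡ 17 ≡ 17 (mod 53). Verify: 25 × 17 = 425 ≡ 1 (mod 53)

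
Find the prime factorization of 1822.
2 × 911

Divide by primes starting from smallest:
1822 ÷ 2 = 911
911 ÷ 911 = 1

1822 = 2 × 911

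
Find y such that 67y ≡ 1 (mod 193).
67^(-1) ≡ 121 (mod 193). Verification: 67 × 121 = 8107 ≡ 1 (mod 193)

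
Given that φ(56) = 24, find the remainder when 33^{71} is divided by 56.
By Euler: 33^{24} ≡ 1 (mod 56) since gcd(33, 56) = 1. 71 = 2×24 + 23. So 33^{71} ≡ 33^{23} ≡ 17 (mod 56)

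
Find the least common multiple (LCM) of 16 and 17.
272

First find GCD(16, 17) using the Euclidean algorithm:
16 = 0 × 17 + 16
17 = 1 × 16 + 1
16 = 16 × 1 + 0
GCD(16, 17) = 1

LCM formula: LCM(a, b) = (a × b) / GCD(a, b)
LCM(16, 17) = (16 × 17) / 1
LCM(16, 17) = 272 / 1
LCM(16, 17) = 272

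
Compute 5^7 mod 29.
7 = 4 + 2 + 1 (binary 111). Repeated squaring mod 29: 5^1 ≡ 5; 5^2 ≡ 5² = 25 ≡ 25; 5^4 ≡ 25² = 625 ≡ 16. Multiply: 5^7 = 5^4 × 5^2 × 5^1 ≡ 16 × 25 × 5 (mod 29): 16 × 25 = 400 ≡ 23; 23 × 5 = 115 ≡ 28. So 5^7 ≡ 28 (mod 29).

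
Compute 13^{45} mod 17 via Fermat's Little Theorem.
13

By Fermat's Little Theorem, a^(p-1) ≡ 1 (mod p) for prime p and gcd(a, p) = 1
Here p = 17, so 13^16 ≡ 1 (mod 17)
We can reduce the exponent: 45 mod 16 = 13
So 13^45 ≡ 13^13 (mod 17)
Computing: 13^13 mod 17 = 13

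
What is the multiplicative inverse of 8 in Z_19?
8^(-1) ≡ 12 (mod 19). Verification: 8 × 12 = 96 ≡ 1 (mod 19)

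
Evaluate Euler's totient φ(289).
272

Prime factorization: 289 = 17^2
Using the formula φ(n) = n × Π(1 - 1/p) for each prime factor p:
φ(289) = 289 × (1 - 1/17)
φ(289) = 272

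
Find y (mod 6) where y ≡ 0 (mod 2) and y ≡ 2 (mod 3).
M = 2 × 3 = 6. M₁ = 3, y₁ ≡ 1 (mod 2). M₂ = 2, y₂ ≡ 2 (mod 3). y = 0×3×1 + 2×2×2 ≡ 2 (mod 6)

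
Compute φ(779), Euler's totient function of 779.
720

Prime factorization: 779 = 19 × 41
Using the formula φ(n) = n × Π(1 - 1/p) for each prime factor p:
φ(779) = 779 × (1 - 1/19) × (1 - 1/41)
φ(779) = 720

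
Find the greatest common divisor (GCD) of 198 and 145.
1

Using the Euclidean algorithm:
198 = 1 × 145 + 53
145 = 2 × 53 + 39
53 = 1 × 39 + 14
39 = 2 × 14 + 11
14 = 1 × 11 + 3
11 = 3 × 3 + 2
3 = 1 × 2 + 1
2 = 2 × 1 + 0

GCD(198, 145) = 1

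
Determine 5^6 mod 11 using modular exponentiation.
6 = 4 + 2 (binary 110). Repeated squaring mod 11: 5^1 ≡ 5; 5^2 ≡ 5² = 25 ≡ 3; 5^4 ≡ 3² = 9 ≡ 9. Multiply: 5^6 = 5^4 × 5^2 ≡ 9 × 3 (mod 11): 9 × 3 = 27 ≡ 5. So 5^6 ≡ 5 (mod 11).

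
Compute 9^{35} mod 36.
9

Using successive squaring:
Binary expansion of 35: 100011
Powers of 9 mod 36 (each is the square of the previous):
  9^1 ≡ 9 (mod 36)
  9^2 ≡ 9² = 81 ≡ 9 (mod 36)
  9^4 ≡ 9² = 81 ≡ 9 (mod 36)
  9^8 ≡ 9² = 81 ≡ 9 (mod 36)
  9^16 ≡ 9² = 81 ≡ 9 (mod 36)
  9^32 ≡ 9² = 81 ≡ 9 (mod 36)
35 = 32 + 2 + 1, so 9^35 = 9^32 × 9^2 × 9^1 ≡ 9 × 9 × 9 (mod 36)
Multiplying step by step:
  9 × 9 = 81 ≡ 9 (mod 36)
  9 × 9 = 81 ≡ 9 (mod 36)
Result: 9^35 ≡ 9 (mod 36)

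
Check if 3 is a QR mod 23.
By Euler's criterion: 3^{11} ≡ 1 (mod 23). Since this equals 1, 3 is a QR.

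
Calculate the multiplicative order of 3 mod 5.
Powers of 3 mod 5: 3^1≡3, 3^2≡4, 3^3≡2, 3^4≡1. Order = 4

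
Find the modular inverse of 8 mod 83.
8^(-1) ≡ 52 (mod 83). Verification: 8 × 52 = 416 ≡ 1 (mod 83)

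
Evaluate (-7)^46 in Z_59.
Using repeated squaring. (-7) ≡ 52 (mod 59). 46 = 32 + 8 + 4 + 2 (binary 101110). Repeated squaring mod 59: 52^1 ≡ 52; 52^2 ≡ 52² = 2704 ≡ 49; 52^4 ≡ 49² = 2401 ≡ 41; 52^8 ≡ 41² = 1681 ≡ 29; 52^16 ≡ 29² = 841 ≡ 15; 52^32 ≡ 15² = 225 ≡ 48. Multiply: (-7)^46 ≡ 52^32 × 52^8 × 52^4 × 52^2 ≡ 48 × 29 × 41 × 49 (mod 59): 48 × 29 = 1392 ≡ 35; 35 × 41 = 1435 ≡ 19; 19 × 49 = 931 ≡ 46. So (-7)^46 ≡ 46 (mod 59).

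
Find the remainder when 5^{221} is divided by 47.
By Fermat: 5^{46} ≡ 1 (mod 47). 221 = 4×46 + 37. So 5^{221} ≡ 5^{37} ≡ 20 (mod 47)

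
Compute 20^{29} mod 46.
44

Using successive squaring:
Binary expansion of 29: 11101
Powers of 20 mod 46 (each is the square of the previous):
  20^1 ≡ 20 (mod 46)
  20^2 ≡ 20² = 400 ≡ 32 (mod 46)
  20^4 ≡ 32² = 1024 ≡ 12 (mod 46)
  20^8 ≡ 12² = 144 ≡ 6 (mod 46)
  20^16 ≡ 6² = 36 ≡ 36 (mod 46)
29 = 16 + 8 + 4 + 1, so 20^29 = 20^16 × 20^8 × 20^4 × 20^1 ≡ 36 × 6 × 12 × 20 (mod 46)
Multiplying step by step:
  36 × 6 = 216 ≡ 32 (mod 46)
  32 × 12 = 384 ≡ 16 (mod 46)
  16 × 20 = 320 ≡ 44 (mod 46)
Result: 20^29 ≡ 44 (mod 46)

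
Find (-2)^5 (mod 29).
(-2) ≡ 27 (mod 29). 5 = 4 + 1 (binary 101). Repeated squaring mod 29: 27^1 ≡ 27; 27^2 ≡ 27² = 729 ≡ 4; 27^4 ≡ 4² = 16 ≡ 16. Multiply: (-2)^5 ≡ 27^4 × 27^1 ≡ 16 × 27 (mod 29): 16 × 27 = 432 ≡ 26. So (-2)^5 ≡ 26 (mod 29).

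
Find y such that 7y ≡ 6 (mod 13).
12

Since gcd(7, 13) = 1 divides 6, a solution exists.
Multiply both sides by the inverse of 7 mod 13:
  7^(-1) mod 13 = 2
  x ≡ 2 × 6 ≡ 12 ≡ 12 (mod 13)
Verification: 7 × 12 = 84 = 6 × 13 + 6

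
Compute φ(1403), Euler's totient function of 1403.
1320

Prime factorization: 1403 = 23 × 61
Using the formula φ(n) = n × Π(1 - 1/p) for each prime factor p:
φ(1403) = 1403 × (1 - 1/23) × (1 - 1/61)
φ(1403) = 1320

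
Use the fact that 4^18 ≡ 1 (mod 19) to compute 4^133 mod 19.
By Fermat: 4^{18} ≡ 1 (mod 19). 133 = 7×18 + 7. So 4^{133} ≡ 4^{7} ≡ 6 (mod 19)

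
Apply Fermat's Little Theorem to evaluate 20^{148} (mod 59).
35

By Fermat's Little Theorem, a^(p-1) ≡ 1 (mod p) for prime p and gcd(a, p) = 1
Here p = 59, so 20^58 ≡ 1 (mod 59)
We can reduce the exponent: 148 mod 58 = 32
So 20^148 ≡ 20^32 (mod 59)
Computing: 20^32 mod 59 = 35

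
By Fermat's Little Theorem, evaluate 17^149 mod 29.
By Fermat: 17^{28} ≡ 1 (mod 29). 149 = 5×28 + 9. So 17^{149} ≡ 17^{9} ≡ 17 (mod 29)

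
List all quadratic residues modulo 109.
QRs mod 109: {1, 3, 4, 5, 7, 9, 12, 15, 16, 20, 21, 22, 25, 26, 27, 28, 29, 31, 34, 35, 36, 38, 43, 45, 46, 48, 49, 60, 61, 63, 64, 66, 71, 73, 74, 75, 78, 80, 81, 82, 83, 84, 87, 88, 89, 93, 94, 97, 100, 102, 104, 105, 106, 108}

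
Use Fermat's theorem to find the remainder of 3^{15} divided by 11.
1

By Fermat's Little Theorem, a^(p-1) ≡ 1 (mod p) for prime p and gcd(a, p) = 1
Here p = 11, so 3^10 ≡ 1 (mod 11)
We can reduce the exponent: 15 mod 10 = 5
So 3^15 ≡ 3^5 (mod 11)
Computing: 3^5 mod 11 = 1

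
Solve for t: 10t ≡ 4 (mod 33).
7

Since gcd(10, 33) = 1 divides 4, a solution exists.
Multiply both sides by the inverse of 10 mod 33:
  10^(-1) mod 33 = 10
  x ≡ 10 × 4 ≡ 40 ≡ 7 (mod 33)
Verification: 10 × 7 = 70 = 2 × 33 + 4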